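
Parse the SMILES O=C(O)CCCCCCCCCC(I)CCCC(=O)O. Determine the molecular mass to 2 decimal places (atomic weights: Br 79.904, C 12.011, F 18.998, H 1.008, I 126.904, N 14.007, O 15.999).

398.28 g/mol

First, the molecular formula is C15H27IO4 (counting implicit H from valence).
  C: 15 × 12.011 = 180.165
  H: 27 × 1.008 = 27.216
  I: 1 × 126.904 = 126.904
  O: 4 × 15.999 = 63.996
Sum: 15×12.011 + 27×1.008 + 1×126.904 + 4×15.999 = 398.281 → 398.28 g/mol.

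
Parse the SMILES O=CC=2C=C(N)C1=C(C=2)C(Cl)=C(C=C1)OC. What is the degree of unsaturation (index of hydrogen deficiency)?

Degree of unsaturation = (number of rings) + (number of π bonds).
Ring closures in the SMILES: 2.
π bonds: 6 double bonds (each 1 DoU) → 6 DoU from unsaturation.
Total DoU = 2 + 6 = 8.

8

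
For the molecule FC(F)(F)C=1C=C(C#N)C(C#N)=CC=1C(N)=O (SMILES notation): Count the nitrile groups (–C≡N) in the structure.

The nitrile motif appears at heavy-atom positions 8, 11 in the SMILES.
Other groups present: 1 amide.
Nitrile count: 2.

2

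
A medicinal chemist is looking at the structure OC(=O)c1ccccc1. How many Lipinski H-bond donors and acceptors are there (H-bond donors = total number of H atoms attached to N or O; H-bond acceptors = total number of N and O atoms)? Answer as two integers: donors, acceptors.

Donors: find every N or O and count the H atoms it carries.
  atom 1 (O): bond orders sum to 1 → 1 H
  atom 3 (O): bond orders sum to 2 → 0 H
Lipinski HBD = 1.
Acceptors: N atoms = 0, O atoms = 2 → HBA = 2.

1, 2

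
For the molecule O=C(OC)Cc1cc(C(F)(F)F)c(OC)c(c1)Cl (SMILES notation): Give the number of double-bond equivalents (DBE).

Molecular formula: C11H10ClF3O3.
DoU = (2C + 2 + N − H − X) / 2, where X is the halogen count and O/S are ignored.
    = (2·11 + 2 + 0 − 10 − 4) / 2 = 10 / 2 = 5.

5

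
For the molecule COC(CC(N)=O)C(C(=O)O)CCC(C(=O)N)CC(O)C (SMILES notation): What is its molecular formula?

C13H24N2O6

Walk through each heavy atom and fill implicit hydrogens from standard valence (C 4, N 3, O 2, S 2, halogen 1):
  atom 1: C, bond orders sum to 1 (valence 4) → 3 H
  atom 2: O, bond orders sum to 2 (valence 2) → 0 H
  atom 3: C, bond orders sum to 3 (valence 4) → 1 H
  atom 4: C, bond orders sum to 2 (valence 4) → 2 H
  atom 5: C, bond orders sum to 4 (valence 4) → 0 H
  atom 6: N, bond orders sum to 1 (valence 3) → 2 H
  atom 7: O, bond orders sum to 2 (valence 2) → 0 H
  atom 8: C, bond orders sum to 3 (valence 4) → 1 H
  atom 9: C, bond orders sum to 4 (valence 4) → 0 H
  atom 10: O, bond orders sum to 2 (valence 2) → 0 H
  atom 11: O, bond orders sum to 1 (valence 2) → 1 H
  atom 12: C, bond orders sum to 2 (valence 4) → 2 H
  atom 13: C, bond orders sum to 2 (valence 4) → 2 H
  atom 14: C, bond orders sum to 3 (valence 4) → 1 H
  atom 15: C, bond orders sum to 4 (valence 4) → 0 H
  atom 16: O, bond orders sum to 2 (valence 2) → 0 H
  atom 17: N, bond orders sum to 1 (valence 3) → 2 H
  atom 18: C, bond orders sum to 2 (valence 4) → 2 H
  atom 19: C, bond orders sum to 3 (valence 4) → 1 H
  atom 20: O, bond orders sum to 1 (valence 2) → 1 H
  atom 21: C, bond orders sum to 1 (valence 4) → 3 H
Totals → C:13, H:24, N:2, O:6.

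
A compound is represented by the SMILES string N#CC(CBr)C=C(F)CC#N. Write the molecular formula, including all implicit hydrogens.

Walk through each heavy atom and fill implicit hydrogens from standard valence (C 4, N 3, O 2, S 2, halogen 1):
  atom 1: N, bond orders sum to 3 (valence 3) → 0 H
  atom 2: C, bond orders sum to 4 (valence 4) → 0 H
  atom 3: C, bond orders sum to 3 (valence 4) → 1 H
  atom 4: C, bond orders sum to 2 (valence 4) → 2 H
  atom 5: Br (halogen, monovalent) → 0 H
  atom 6: C, bond orders sum to 3 (valence 4) → 1 H
  atom 7: C, bond orders sum to 4 (valence 4) → 0 H
  atom 8: F (halogen, monovalent) → 0 H
  atom 9: C, bond orders sum to 2 (valence 4) → 2 H
  atom 10: C, bond orders sum to 4 (valence 4) → 0 H
  atom 11: N, bond orders sum to 3 (valence 3) → 0 H
Totals → C:7, H:6, Br:1, F:1, N:2.

C7H6BrFN2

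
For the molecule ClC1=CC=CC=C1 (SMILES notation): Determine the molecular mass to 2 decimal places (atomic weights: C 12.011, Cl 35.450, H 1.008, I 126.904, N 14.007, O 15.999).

First, the molecular formula is C6H5Cl (counting implicit H from valence).
  C: 6 × 12.011 = 72.066
  Cl: 1 × 35.450 = 35.450
  H: 5 × 1.008 = 5.040
Sum: 6×12.011 + 1×35.450 + 5×1.008 = 112.556 → 112.56 g/mol.

112.56 g/mol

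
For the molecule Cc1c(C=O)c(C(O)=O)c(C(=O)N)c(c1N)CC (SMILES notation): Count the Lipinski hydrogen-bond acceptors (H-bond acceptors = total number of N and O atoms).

N atoms: 2; O atoms: 4.
Lipinski HBA = 2 + 4 = 6.

6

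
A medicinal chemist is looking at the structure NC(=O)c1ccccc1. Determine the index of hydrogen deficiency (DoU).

5

Molecular formula: C7H7NO.
DoU = (2C + 2 + N − H − X) / 2, where X is the halogen count and O/S are ignored.
    = (2·7 + 2 + 1 − 7 − 0) / 2 = 10 / 2 = 5.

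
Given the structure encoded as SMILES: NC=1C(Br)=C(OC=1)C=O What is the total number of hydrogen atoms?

4

Walk through each heavy atom and fill implicit hydrogens from standard valence (C 4, N 3, O 2, S 2, halogen 1):
  atom 1: N, bond orders sum to 1 (valence 3) → 2 H
  atom 2: C, bond orders sum to 4 (valence 4) → 0 H
  atom 3: C, bond orders sum to 4 (valence 4) → 0 H
  atom 4: Br (halogen, monovalent) → 0 H
  atom 5: C, bond orders sum to 4 (valence 4) → 0 H
  atom 6: O, bond orders sum to 2 (valence 2) → 0 H
  atom 7: C, bond orders sum to 3 (valence 4) → 1 H
  atom 8: C, bond orders sum to 3 (valence 4) → 1 H
  atom 9: O, bond orders sum to 2 (valence 2) → 0 H
Total hydrogens: 4.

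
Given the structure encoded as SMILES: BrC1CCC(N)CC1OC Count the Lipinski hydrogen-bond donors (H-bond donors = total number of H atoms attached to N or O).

2

Donors: find every N or O and count the H atoms it carries.
  atom 6 (N): bond orders sum to 1 → 2 H
  atom 9 (O): bond orders sum to 2 → 0 H
Lipinski HBD = 2.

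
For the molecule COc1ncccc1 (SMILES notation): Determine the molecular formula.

Walk through each heavy atom and fill implicit hydrogens from standard valence (C 4, N 3, O 2, S 2, halogen 1); for lowercase aromatic atoms, an aromatic c carries 1 H when it has two neighbours and 0 H with three, and aromatic n carries 0 H:
  atom 1: C, bond orders sum to 1 (valence 4) → 3 H
  atom 2: O, bond orders sum to 2 (valence 2) → 0 H
  atom 3: aromatic c, 3 neighbours → 0 H
  atom 4: aromatic n, 2 neighbours → 0 H
  atom 5: aromatic c, 2 neighbours → 1 H
  atom 6: aromatic c, 2 neighbours → 1 H
  atom 7: aromatic c, 2 neighbours → 1 H
  atom 8: aromatic c, 2 neighbours → 1 H
Totals → C:6, H:7, N:1, O:1.
In Hill order: C6H7NO.

C6H7NO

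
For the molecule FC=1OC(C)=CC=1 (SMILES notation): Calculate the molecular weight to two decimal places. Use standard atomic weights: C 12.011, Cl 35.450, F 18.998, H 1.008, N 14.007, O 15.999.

First, the molecular formula is C5H5FO (counting implicit H from valence).
  C: 5 × 12.011 = 60.055
  F: 1 × 18.998 = 18.998
  H: 5 × 1.008 = 5.040
  O: 1 × 15.999 = 15.999
Sum: 5×12.011 + 1×18.998 + 5×1.008 + 1×15.999 = 100.092 → 100.09 g/mol.

100.09 g/mol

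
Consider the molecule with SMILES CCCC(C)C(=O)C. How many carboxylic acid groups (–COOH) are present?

0

Scan the SMILES for the carboxylic acid motif — none present.
Groups that are present: 1 ketone.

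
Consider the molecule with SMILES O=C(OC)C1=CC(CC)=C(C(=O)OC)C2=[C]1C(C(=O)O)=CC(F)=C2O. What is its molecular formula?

Walk through each heavy atom and fill implicit hydrogens from standard valence (C 4, N 3, O 2, S 2, halogen 1):
  atom 1: O, bond orders sum to 2 (valence 2) → 0 H
  atom 2: C, bond orders sum to 4 (valence 4) → 0 H
  atom 3: O, bond orders sum to 2 (valence 2) → 0 H
  atom 4: C, bond orders sum to 1 (valence 4) → 3 H
  atom 5: C, bond orders sum to 4 (valence 4) → 0 H
  atom 6: C, bond orders sum to 3 (valence 4) → 1 H
  atom 7: C, bond orders sum to 4 (valence 4) → 0 H
  atom 8: C, bond orders sum to 2 (valence 4) → 2 H
  atom 9: C, bond orders sum to 1 (valence 4) → 3 H
  atom 10: C, bond orders sum to 4 (valence 4) → 0 H
  atom 11: C, bond orders sum to 4 (valence 4) → 0 H
  atom 12: O, bond orders sum to 2 (valence 2) → 0 H
  atom 13: O, bond orders sum to 2 (valence 2) → 0 H
  atom 14: C, bond orders sum to 1 (valence 4) → 3 H
  atom 15: C, bond orders sum to 4 (valence 4) → 0 H
  atom 16: C with explicit H count 0
  atom 17: C, bond orders sum to 4 (valence 4) → 0 H
  atom 18: C, bond orders sum to 4 (valence 4) → 0 H
  atom 19: O, bond orders sum to 2 (valence 2) → 0 H
  atom 20: O, bond orders sum to 1 (valence 2) → 1 H
  atom 21: C, bond orders sum to 3 (valence 4) → 1 H
  atom 22: C, bond orders sum to 4 (valence 4) → 0 H
  atom 23: F (halogen, monovalent) → 0 H
  atom 24: C, bond orders sum to 4 (valence 4) → 0 H
  atom 25: O, bond orders sum to 1 (valence 2) → 1 H
Totals → C:17, H:15, F:1, O:7.

C17H15FO7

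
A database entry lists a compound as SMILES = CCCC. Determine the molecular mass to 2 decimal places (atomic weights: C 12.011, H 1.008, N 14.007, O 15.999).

58.12 g/mol

First, the molecular formula is C4H10 (counting implicit H from valence).
  C: 4 × 12.011 = 48.044
  H: 10 × 1.008 = 10.080
Sum: 4×12.011 + 10×1.008 = 58.124 → 58.12 g/mol.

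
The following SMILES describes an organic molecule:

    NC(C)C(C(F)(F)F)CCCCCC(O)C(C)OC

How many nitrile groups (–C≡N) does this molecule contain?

0

Scan the SMILES for the nitrile motif — none present.
Groups that are present: 1 ether, 1 hydroxyl, 1 primary amine.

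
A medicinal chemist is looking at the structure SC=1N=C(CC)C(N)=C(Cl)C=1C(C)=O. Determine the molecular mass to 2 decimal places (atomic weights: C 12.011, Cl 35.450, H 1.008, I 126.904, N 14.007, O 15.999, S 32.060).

230.71 g/mol

First, the molecular formula is C9H11ClN2OS (counting implicit H from valence).
  C: 9 × 12.011 = 108.099
  Cl: 1 × 35.450 = 35.450
  H: 11 × 1.008 = 11.088
  N: 2 × 14.007 = 28.014
  O: 1 × 15.999 = 15.999
  S: 1 × 32.060 = 32.060
Sum: 9×12.011 + 1×35.450 + 11×1.008 + 2×14.007 + 1×15.999 + 1×32.060 = 230.710 → 230.71 g/mol.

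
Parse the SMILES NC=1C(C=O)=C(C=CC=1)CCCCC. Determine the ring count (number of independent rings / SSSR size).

1

In SMILES, each pair of matching ring-closure digits denotes one ring-closing bond; the number of such bonds equals the number of independent rings.
Ring-closure bonds here: 1.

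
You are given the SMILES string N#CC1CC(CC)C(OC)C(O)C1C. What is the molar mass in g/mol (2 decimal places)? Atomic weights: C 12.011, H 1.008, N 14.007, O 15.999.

First, the molecular formula is C11H19NO2 (counting implicit H from valence).
  C: 11 × 12.011 = 132.121
  H: 19 × 1.008 = 19.152
  N: 1 × 14.007 = 14.007
  O: 2 × 15.999 = 31.998
Sum: 11×12.011 + 19×1.008 + 1×14.007 + 2×15.999 = 197.278 → 197.28 g/mol.

197.28 g/mol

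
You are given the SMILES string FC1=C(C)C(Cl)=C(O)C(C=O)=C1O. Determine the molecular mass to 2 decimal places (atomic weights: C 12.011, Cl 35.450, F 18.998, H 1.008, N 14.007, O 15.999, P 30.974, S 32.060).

204.58 g/mol

First, the molecular formula is C8H6ClFO3 (counting implicit H from valence).
  C: 8 × 12.011 = 96.088
  Cl: 1 × 35.450 = 35.450
  F: 1 × 18.998 = 18.998
  H: 6 × 1.008 = 6.048
  O: 3 × 15.999 = 47.997
Sum: 8×12.011 + 1×35.450 + 1×18.998 + 6×1.008 + 3×15.999 = 204.581 → 204.58 g/mol.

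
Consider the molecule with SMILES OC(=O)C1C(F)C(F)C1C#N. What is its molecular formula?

Walk through each heavy atom and fill implicit hydrogens from standard valence (C 4, N 3, O 2, S 2, halogen 1):
  atom 1: O, bond orders sum to 1 (valence 2) → 1 H
  atom 2: C, bond orders sum to 4 (valence 4) → 0 H
  atom 3: O, bond orders sum to 2 (valence 2) → 0 H
  atom 4: C, bond orders sum to 3 (valence 4) → 1 H
  atom 5: C, bond orders sum to 3 (valence 4) → 1 H
  atom 6: F (halogen, monovalent) → 0 H
  atom 7: C, bond orders sum to 3 (valence 4) → 1 H
  atom 8: F (halogen, monovalent) → 0 H
  atom 9: C, bond orders sum to 3 (valence 4) → 1 H
  atom 10: C, bond orders sum to 4 (valence 4) → 0 H
  atom 11: N, bond orders sum to 3 (valence 3) → 0 H
Totals → C:6, H:5, F:2, N:1, O:2.
In Hill order: C6H5F2NO2.

C6H5F2NO2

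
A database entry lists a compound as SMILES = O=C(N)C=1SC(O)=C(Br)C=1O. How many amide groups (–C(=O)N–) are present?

1

The amide motif appears at heavy-atom position 2 in the SMILES.
Other groups present: 2 hydroxyl.
Amide count: 1.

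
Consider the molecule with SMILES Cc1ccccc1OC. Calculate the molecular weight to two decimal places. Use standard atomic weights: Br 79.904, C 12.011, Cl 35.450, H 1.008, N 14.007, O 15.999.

122.17 g/mol

First, the molecular formula is C8H10O (counting implicit H from valence).
  C: 8 × 12.011 = 96.088
  H: 10 × 1.008 = 10.080
  O: 1 × 15.999 = 15.999
Sum: 8×12.011 + 10×1.008 + 1×15.999 = 122.167 → 122.17 g/mol.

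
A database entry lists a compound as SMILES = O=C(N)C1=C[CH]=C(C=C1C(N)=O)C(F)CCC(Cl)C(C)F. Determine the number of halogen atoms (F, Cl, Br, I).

Halogen atoms appear at heavy-atom positions 14, 18, 21 (1×Cl, 2×F).
Other groups present: 2 amide.
Halogen count: 3.

3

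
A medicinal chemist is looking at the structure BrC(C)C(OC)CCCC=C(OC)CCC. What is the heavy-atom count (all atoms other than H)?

16

Every atom symbol written in the SMILES (organic subset) is one heavy atom; implicit H are not written.
Heavy atoms by element → Br:1, C:13, O:2.
Total: 16.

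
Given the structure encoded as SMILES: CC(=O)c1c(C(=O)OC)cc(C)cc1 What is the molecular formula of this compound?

C11H12O3

Walk through each heavy atom and fill implicit hydrogens from standard valence (C 4, N 3, O 2, S 2, halogen 1); for lowercase aromatic atoms, an aromatic c carries 1 H when it has two neighbours and 0 H with three, and aromatic n carries 0 H:
  atom 1: C, bond orders sum to 1 (valence 4) → 3 H
  atom 2: C, bond orders sum to 4 (valence 4) → 0 H
  atom 3: O, bond orders sum to 2 (valence 2) → 0 H
  atom 4: aromatic c, 3 neighbours → 0 H
  atom 5: aromatic c, 3 neighbours → 0 H
  atom 6: C, bond orders sum to 4 (valence 4) → 0 H
  atom 7: O, bond orders sum to 2 (valence 2) → 0 H
  atom 8: O, bond orders sum to 2 (valence 2) → 0 H
  atom 9: C, bond orders sum to 1 (valence 4) → 3 H
  atom 10: aromatic c, 2 neighbours → 1 H
  atom 11: aromatic c, 3 neighbours → 0 H
  atom 12: C, bond orders sum to 1 (valence 4) → 3 H
  atom 13: aromatic c, 2 neighbours → 1 H
  atom 14: aromatic c, 2 neighbours → 1 H
Totals → C:11, H:12, O:3.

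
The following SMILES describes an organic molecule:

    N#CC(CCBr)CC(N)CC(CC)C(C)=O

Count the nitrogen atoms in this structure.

Scan the SMILES for N atoms (remember two-letter symbols like Cl and Br are single atoms).
Nitrogen count: 2.

2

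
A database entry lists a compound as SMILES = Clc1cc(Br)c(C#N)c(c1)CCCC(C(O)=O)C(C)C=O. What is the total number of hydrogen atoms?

Walk through each heavy atom and fill implicit hydrogens from standard valence (C 4, N 3, O 2, S 2, halogen 1); for lowercase aromatic atoms, an aromatic c carries 1 H when it has two neighbours and 0 H with three, and aromatic n carries 0 H:
  atom 1: Cl (halogen, monovalent) → 0 H
  atom 2: aromatic c, 3 neighbours → 0 H
  atom 3: aromatic c, 2 neighbours → 1 H
  atom 4: aromatic c, 3 neighbours → 0 H
  atom 5: Br (halogen, monovalent) → 0 H
  atom 6: aromatic c, 3 neighbours → 0 H
  atom 7: C, bond orders sum to 4 (valence 4) → 0 H
  atom 8: N, bond orders sum to 3 (valence 3) → 0 H
  atom 9: aromatic c, 3 neighbours → 0 H
  atom 10: aromatic c, 2 neighbours → 1 H
  atom 11: C, bond orders sum to 2 (valence 4) → 2 H
  atom 12: C, bond orders sum to 2 (valence 4) → 2 H
  atom 13: C, bond orders sum to 2 (valence 4) → 2 H
  atom 14: C, bond orders sum to 3 (valence 4) → 1 H
  atom 15: C, bond orders sum to 4 (valence 4) → 0 H
  atom 16: O, bond orders sum to 1 (valence 2) → 1 H
  atom 17: O, bond orders sum to 2 (valence 2) → 0 H
  atom 18: C, bond orders sum to 3 (valence 4) → 1 H
  atom 19: C, bond orders sum to 1 (valence 4) → 3 H
  atom 20: C, bond orders sum to 3 (valence 4) → 1 H
  atom 21: O, bond orders sum to 2 (valence 2) → 0 H
Total hydrogens: 15.

15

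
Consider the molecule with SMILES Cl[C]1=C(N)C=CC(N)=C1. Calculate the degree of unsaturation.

Degree of unsaturation = (number of rings) + (number of π bonds).
Ring closures in the SMILES: 1.
π bonds: 3 double bonds (each 1 DoU) → 3 DoU from unsaturation.
Total DoU = 1 + 3 = 4.

4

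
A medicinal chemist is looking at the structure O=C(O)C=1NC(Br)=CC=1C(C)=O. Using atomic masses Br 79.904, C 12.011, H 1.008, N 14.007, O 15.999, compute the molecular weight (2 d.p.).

First, the molecular formula is C7H6BrNO3 (counting implicit H from valence).
  Br: 1 × 79.904 = 79.904
  C: 7 × 12.011 = 84.077
  H: 6 × 1.008 = 6.048
  N: 1 × 14.007 = 14.007
  O: 3 × 15.999 = 47.997
Sum: 1×79.904 + 7×12.011 + 6×1.008 + 1×14.007 + 3×15.999 = 232.033 → 232.03 g/mol.

232.03 g/mol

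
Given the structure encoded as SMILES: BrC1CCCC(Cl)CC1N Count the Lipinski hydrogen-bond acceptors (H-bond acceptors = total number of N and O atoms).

N atoms: 1; O atoms: 0.
Lipinski HBA = 1 + 0 = 1.

1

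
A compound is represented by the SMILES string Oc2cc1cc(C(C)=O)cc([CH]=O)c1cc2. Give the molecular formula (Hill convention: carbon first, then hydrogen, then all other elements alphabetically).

Walk through each heavy atom and fill implicit hydrogens from standard valence (C 4, N 3, O 2, S 2, halogen 1); for lowercase aromatic atoms, an aromatic c carries 1 H when it has two neighbours and 0 H with three, and aromatic n carries 0 H:
  atom 1: O, bond orders sum to 1 (valence 2) → 1 H
  atom 2: aromatic c, 3 neighbours → 0 H
  atom 3: aromatic c, 2 neighbours → 1 H
  atom 4: aromatic c, 3 neighbours → 0 H
  atom 5: aromatic c, 2 neighbours → 1 H
  atom 6: aromatic c, 3 neighbours → 0 H
  atom 7: C, bond orders sum to 4 (valence 4) → 0 H
  atom 8: C, bond orders sum to 1 (valence 4) → 3 H
  atom 9: O, bond orders sum to 2 (valence 2) → 0 H
  atom 10: aromatic c, 2 neighbours → 1 H
  atom 11: aromatic c, 3 neighbours → 0 H
  atom 12: C with explicit H count 1
  atom 13: O, bond orders sum to 2 (valence 2) → 0 H
  atom 14: aromatic c, 3 neighbours → 0 H
  atom 15: aromatic c, 2 neighbours → 1 H
  atom 16: aromatic c, 2 neighbours → 1 H
Totals → C:13, H:10, O:3.

C13H10O3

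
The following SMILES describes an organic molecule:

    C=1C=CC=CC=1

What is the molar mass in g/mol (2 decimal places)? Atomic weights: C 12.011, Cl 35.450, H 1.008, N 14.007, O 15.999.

78.11 g/mol

First, the molecular formula is C6H6 (counting implicit H from valence).
  C: 6 × 12.011 = 72.066
  H: 6 × 1.008 = 6.048
Sum: 6×12.011 + 6×1.008 = 78.114 → 78.11 g/mol.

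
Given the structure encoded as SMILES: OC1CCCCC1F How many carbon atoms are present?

Count every carbon token in the SMILES (each C, including those in ring-closure positions and inside branches).
Carbon count: 6.

6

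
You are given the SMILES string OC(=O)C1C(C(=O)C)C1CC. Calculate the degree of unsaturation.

3

Degree of unsaturation = (number of rings) + (number of π bonds).
Ring closures in the SMILES: 1.
π bonds: 2 double bonds (each 1 DoU) → 2 DoU from unsaturation.
Total DoU = 1 + 2 = 3.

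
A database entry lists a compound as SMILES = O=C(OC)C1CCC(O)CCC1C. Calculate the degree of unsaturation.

2

Molecular formula: C10H18O3.
DoU = (2C + 2 + N − H − X) / 2, where X is the halogen count and O/S are ignored.
    = (2·10 + 2 + 0 − 18 − 0) / 2 = 4 / 2 = 2.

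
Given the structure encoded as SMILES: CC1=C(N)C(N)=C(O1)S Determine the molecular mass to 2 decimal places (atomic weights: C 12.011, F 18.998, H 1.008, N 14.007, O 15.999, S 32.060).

144.19 g/mol

First, the molecular formula is C5H8N2OS (counting implicit H from valence).
  C: 5 × 12.011 = 60.055
  H: 8 × 1.008 = 8.064
  N: 2 × 14.007 = 28.014
  O: 1 × 15.999 = 15.999
  S: 1 × 32.060 = 32.060
Sum: 5×12.011 + 8×1.008 + 2×14.007 + 1×15.999 + 1×32.060 = 144.192 → 144.19 g/mol.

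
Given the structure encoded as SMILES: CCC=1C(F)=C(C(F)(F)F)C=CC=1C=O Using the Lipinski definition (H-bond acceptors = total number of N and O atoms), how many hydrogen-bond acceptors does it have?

1

N atoms: 0; O atoms: 1.
Lipinski HBA = 0 + 1 = 1.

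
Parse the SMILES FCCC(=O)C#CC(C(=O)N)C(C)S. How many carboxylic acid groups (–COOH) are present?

Scan the SMILES for the carboxylic acid motif — none present.
Groups that are present: 1 alkyne, 1 amide, 1 ketone, 1 thiol.

0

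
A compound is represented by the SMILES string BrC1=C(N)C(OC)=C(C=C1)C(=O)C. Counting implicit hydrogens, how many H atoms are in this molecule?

Walk through each heavy atom and fill implicit hydrogens from standard valence (C 4, N 3, O 2, S 2, halogen 1):
  atom 1: Br (halogen, monovalent) → 0 H
  atom 2: C, bond orders sum to 4 (valence 4) → 0 H
  atom 3: C, bond orders sum to 4 (valence 4) → 0 H
  atom 4: N, bond orders sum to 1 (valence 3) → 2 H
  atom 5: C, bond orders sum to 4 (valence 4) → 0 H
  atom 6: O, bond orders sum to 2 (valence 2) → 0 H
  atom 7: C, bond orders sum to 1 (valence 4) → 3 H
  atom 8: C, bond orders sum to 4 (valence 4) → 0 H
  atom 9: C, bond orders sum to 3 (valence 4) → 1 H
  atom 10: C, bond orders sum to 3 (valence 4) → 1 H
  atom 11: C, bond orders sum to 4 (valence 4) → 0 H
  atom 12: O, bond orders sum to 2 (valence 2) → 0 H
  atom 13: C, bond orders sum to 1 (valence 4) → 3 H
Total hydrogens: 10.

10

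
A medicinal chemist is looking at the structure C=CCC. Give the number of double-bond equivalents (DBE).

Molecular formula: C4H8.
DoU = (2C + 2 + N − H − X) / 2, where X is the halogen count and O/S are ignored.
    = (2·4 + 2 + 0 − 8 − 0) / 2 = 2 / 2 = 1.

1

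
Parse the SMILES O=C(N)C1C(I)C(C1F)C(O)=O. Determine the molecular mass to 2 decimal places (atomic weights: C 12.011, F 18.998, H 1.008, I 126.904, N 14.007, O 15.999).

First, the molecular formula is C6H7FINO3 (counting implicit H from valence).
  C: 6 × 12.011 = 72.066
  F: 1 × 18.998 = 18.998
  H: 7 × 1.008 = 7.056
  I: 1 × 126.904 = 126.904
  N: 1 × 14.007 = 14.007
  O: 3 × 15.999 = 47.997
Sum: 6×12.011 + 1×18.998 + 7×1.008 + 1×126.904 + 1×14.007 + 3×15.999 = 287.028 → 287.03 g/mol.

287.03 g/mol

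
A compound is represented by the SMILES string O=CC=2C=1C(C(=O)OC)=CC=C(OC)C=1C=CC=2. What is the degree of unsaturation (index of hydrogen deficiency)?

9

Degree of unsaturation = (number of rings) + (number of π bonds).
Ring closures in the SMILES: 2.
π bonds: 7 double bonds (each 1 DoU) → 7 DoU from unsaturation.
Total DoU = 2 + 7 = 9.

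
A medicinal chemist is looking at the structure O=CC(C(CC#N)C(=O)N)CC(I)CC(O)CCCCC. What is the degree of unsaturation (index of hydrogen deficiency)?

Degree of unsaturation = (number of rings) + (number of π bonds).
Ring closures in the SMILES: 0.
π bonds: 2 double bonds (each 1 DoU), 1 triple bond (each 2 DoU) → 4 DoU from unsaturation.
Total DoU = 0 + 4 = 4.

4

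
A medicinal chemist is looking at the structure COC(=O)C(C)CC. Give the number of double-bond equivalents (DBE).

Molecular formula: C6H12O2.
DoU = (2C + 2 + N − H − X) / 2, where X is the halogen count and O/S are ignored.
    = (2·6 + 2 + 0 − 12 − 0) / 2 = 2 / 2 = 1.

1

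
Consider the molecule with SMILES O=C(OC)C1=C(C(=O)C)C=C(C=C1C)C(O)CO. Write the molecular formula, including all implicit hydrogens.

C13H16O5

Walk through each heavy atom and fill implicit hydrogens from standard valence (C 4, N 3, O 2, S 2, halogen 1):
  atom 1: O, bond orders sum to 2 (valence 2) → 0 H
  atom 2: C, bond orders sum to 4 (valence 4) → 0 H
  atom 3: O, bond orders sum to 2 (valence 2) → 0 H
  atom 4: C, bond orders sum to 1 (valence 4) → 3 H
  atom 5: C, bond orders sum to 4 (valence 4) → 0 H
  atom 6: C, bond orders sum to 4 (valence 4) → 0 H
  atom 7: C, bond orders sum to 4 (valence 4) → 0 H
  atom 8: O, bond orders sum to 2 (valence 2) → 0 H
  atom 9: C, bond orders sum to 1 (valence 4) → 3 H
  atom 10: C, bond orders sum to 3 (valence 4) → 1 H
  atom 11: C, bond orders sum to 4 (valence 4) → 0 H
  atom 12: C, bond orders sum to 3 (valence 4) → 1 H
  atom 13: C, bond orders sum to 4 (valence 4) → 0 H
  atom 14: C, bond orders sum to 1 (valence 4) → 3 H
  atom 15: C, bond orders sum to 3 (valence 4) → 1 H
  atom 16: O, bond orders sum to 1 (valence 2) → 1 H
  atom 17: C, bond orders sum to 2 (valence 4) → 2 H
  atom 18: O, bond orders sum to 1 (valence 2) → 1 H
Totals → C:13, H:16, O:5.
In Hill order: C13H16O5.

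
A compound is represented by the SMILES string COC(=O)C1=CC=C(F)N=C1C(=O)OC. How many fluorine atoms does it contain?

Scan the SMILES for F atoms (remember two-letter symbols like Cl and Br are single atoms).
Fluorine count: 1.

1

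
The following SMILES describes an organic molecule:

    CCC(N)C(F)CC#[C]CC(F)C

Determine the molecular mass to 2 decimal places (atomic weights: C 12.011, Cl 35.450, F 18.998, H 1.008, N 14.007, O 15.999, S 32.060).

189.25 g/mol

First, the molecular formula is C10H17F2N (counting implicit H from valence).
  C: 10 × 12.011 = 120.110
  F: 2 × 18.998 = 37.996
  H: 17 × 1.008 = 17.136
  N: 1 × 14.007 = 14.007
Sum: 10×12.011 + 2×18.998 + 17×1.008 + 1×14.007 = 189.249 → 189.25 g/mol.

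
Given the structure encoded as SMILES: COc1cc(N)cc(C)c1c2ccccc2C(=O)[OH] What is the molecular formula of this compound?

Walk through each heavy atom and fill implicit hydrogens from standard valence (C 4, N 3, O 2, S 2, halogen 1); for lowercase aromatic atoms, an aromatic c carries 1 H when it has two neighbours and 0 H with three, and aromatic n carries 0 H:
  atom 1: C, bond orders sum to 1 (valence 4) → 3 H
  atom 2: O, bond orders sum to 2 (valence 2) → 0 H
  atom 3: aromatic c, 3 neighbours → 0 H
  atom 4: aromatic c, 2 neighbours → 1 H
  atom 5: aromatic c, 3 neighbours → 0 H
  atom 6: N, bond orders sum to 1 (valence 3) → 2 H
  atom 7: aromatic c, 2 neighbours → 1 H
  atom 8: aromatic c, 3 neighbours → 0 H
  atom 9: C, bond orders sum to 1 (valence 4) → 3 H
  atom 10: aromatic c, 3 neighbours → 0 H
  atom 11: aromatic c, 3 neighbours → 0 H
  atom 12: aromatic c, 2 neighbours → 1 H
  atom 13: aromatic c, 2 neighbours → 1 H
  atom 14: aromatic c, 2 neighbours → 1 H
  atom 15: aromatic c, 2 neighbours → 1 H
  atom 16: aromatic c, 3 neighbours → 0 H
  atom 17: C, bond orders sum to 4 (valence 4) → 0 H
  atom 18: O, bond orders sum to 2 (valence 2) → 0 H
  atom 19: O with explicit H count 1
Totals → C:15, H:15, N:1, O:3.

C15H15NO3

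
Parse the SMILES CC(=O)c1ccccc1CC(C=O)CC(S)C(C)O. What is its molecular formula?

Walk through each heavy atom and fill implicit hydrogens from standard valence (C 4, N 3, O 2, S 2, halogen 1); for lowercase aromatic atoms, an aromatic c carries 1 H when it has two neighbours and 0 H with three, and aromatic n carries 0 H:
  atom 1: C, bond orders sum to 1 (valence 4) → 3 H
  atom 2: C, bond orders sum to 4 (valence 4) → 0 H
  atom 3: O, bond orders sum to 2 (valence 2) → 0 H
  atom 4: aromatic c, 3 neighbours → 0 H
  atom 5: aromatic c, 2 neighbours → 1 H
  atom 6: aromatic c, 2 neighbours → 1 H
  atom 7: aromatic c, 2 neighbours → 1 H
  atom 8: aromatic c, 2 neighbours → 1 H
  atom 9: aromatic c, 3 neighbours → 0 H
  atom 10: C, bond orders sum to 2 (valence 4) → 2 H
  atom 11: C, bond orders sum to 3 (valence 4) → 1 H
  atom 12: C, bond orders sum to 3 (valence 4) → 1 H
  atom 13: O, bond orders sum to 2 (valence 2) → 0 H
  atom 14: C, bond orders sum to 2 (valence 4) → 2 H
  atom 15: C, bond orders sum to 3 (valence 4) → 1 H
  atom 16: S, bond orders sum to 1 (valence 2) → 1 H
  atom 17: C, bond orders sum to 3 (valence 4) → 1 H
  atom 18: C, bond orders sum to 1 (valence 4) → 3 H
  atom 19: O, bond orders sum to 1 (valence 2) → 1 H
Totals → C:15, H:20, O:3, S:1.
In Hill order: C15H20O3S.

C15H20O3S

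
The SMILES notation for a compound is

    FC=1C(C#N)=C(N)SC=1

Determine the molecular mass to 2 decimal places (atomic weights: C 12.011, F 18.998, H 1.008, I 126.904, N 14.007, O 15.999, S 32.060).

142.15 g/mol

First, the molecular formula is C5H3FN2S (counting implicit H from valence).
  C: 5 × 12.011 = 60.055
  F: 1 × 18.998 = 18.998
  H: 3 × 1.008 = 3.024
  N: 2 × 14.007 = 28.014
  S: 1 × 32.060 = 32.060
Sum: 5×12.011 + 1×18.998 + 3×1.008 + 2×14.007 + 1×32.060 = 142.151 → 142.15 g/mol.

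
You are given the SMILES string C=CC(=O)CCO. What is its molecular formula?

C5H8O2

Walk through each heavy atom and fill implicit hydrogens from standard valence (C 4, N 3, O 2, S 2, halogen 1):
  atom 1: C, bond orders sum to 2 (valence 4) → 2 H
  atom 2: C, bond orders sum to 3 (valence 4) → 1 H
  atom 3: C, bond orders sum to 4 (valence 4) → 0 H
  atom 4: O, bond orders sum to 2 (valence 2) → 0 H
  atom 5: C, bond orders sum to 2 (valence 4) → 2 H
  atom 6: C, bond orders sum to 2 (valence 4) → 2 H
  atom 7: O, bond orders sum to 1 (valence 2) → 1 H
Totals → C:5, H:8, O:2.
In Hill order: C5H8O2.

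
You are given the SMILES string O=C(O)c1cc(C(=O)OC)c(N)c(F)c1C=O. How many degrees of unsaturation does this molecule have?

7

Molecular formula: C10H8FNO5.
DoU = (2C + 2 + N − H − X) / 2, where X is the halogen count and O/S are ignored.
    = (2·10 + 2 + 1 − 8 − 1) / 2 = 14 / 2 = 7.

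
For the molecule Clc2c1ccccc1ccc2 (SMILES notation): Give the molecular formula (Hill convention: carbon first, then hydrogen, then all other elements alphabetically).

Walk through each heavy atom and fill implicit hydrogens from standard valence (C 4, N 3, O 2, S 2, halogen 1); for lowercase aromatic atoms, an aromatic c carries 1 H when it has two neighbours and 0 H with three, and aromatic n carries 0 H:
  atom 1: Cl (halogen, monovalent) → 0 H
  atom 2: aromatic c, 3 neighbours → 0 H
  atom 3: aromatic c, 3 neighbours → 0 H
  atom 4: aromatic c, 2 neighbours → 1 H
  atom 5: aromatic c, 2 neighbours → 1 H
  atom 6: aromatic c, 2 neighbours → 1 H
  atom 7: aromatic c, 2 neighbours → 1 H
  atom 8: aromatic c, 3 neighbours → 0 H
  atom 9: aromatic c, 2 neighbours → 1 H
  atom 10: aromatic c, 2 neighbours → 1 H
  atom 11: aromatic c, 2 neighbours → 1 H
Totals → C:10, H:7, Cl:1.

C10H7Cl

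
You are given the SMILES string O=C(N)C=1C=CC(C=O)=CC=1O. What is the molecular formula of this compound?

C8H7NO3

Walk through each heavy atom and fill implicit hydrogens from standard valence (C 4, N 3, O 2, S 2, halogen 1):
  atom 1: O, bond orders sum to 2 (valence 2) → 0 H
  atom 2: C, bond orders sum to 4 (valence 4) → 0 H
  atom 3: N, bond orders sum to 1 (valence 3) → 2 H
  atom 4: C, bond orders sum to 4 (valence 4) → 0 H
  atom 5: C, bond orders sum to 3 (valence 4) → 1 H
  atom 6: C, bond orders sum to 3 (valence 4) → 1 H
  atom 7: C, bond orders sum to 4 (valence 4) → 0 H
  atom 8: C, bond orders sum to 3 (valence 4) → 1 H
  atom 9: O, bond orders sum to 2 (valence 2) → 0 H
  atom 10: C, bond orders sum to 3 (valence 4) → 1 H
  atom 11: C, bond orders sum to 4 (valence 4) → 0 H
  atom 12: O, bond orders sum to 1 (valence 2) → 1 H
Totals → C:8, H:7, N:1, O:3.
In Hill order: C8H7NO3.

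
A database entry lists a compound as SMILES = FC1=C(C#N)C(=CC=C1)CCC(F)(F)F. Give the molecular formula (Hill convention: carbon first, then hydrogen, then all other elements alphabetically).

Walk through each heavy atom and fill implicit hydrogens from standard valence (C 4, N 3, O 2, S 2, halogen 1):
  atom 1: F (halogen, monovalent) → 0 H
  atom 2: C, bond orders sum to 4 (valence 4) → 0 H
  atom 3: C, bond orders sum to 4 (valence 4) → 0 H
  atom 4: C, bond orders sum to 4 (valence 4) → 0 H
  atom 5: N, bond orders sum to 3 (valence 3) → 0 H
  atom 6: C, bond orders sum to 4 (valence 4) → 0 H
  atom 7: C, bond orders sum to 3 (valence 4) → 1 H
  atom 8: C, bond orders sum to 3 (valence 4) → 1 H
  atom 9: C, bond orders sum to 3 (valence 4) → 1 H
  atom 10: C, bond orders sum to 2 (valence 4) → 2 H
  atom 11: C, bond orders sum to 2 (valence 4) → 2 H
  atom 12: C, bond orders sum to 4 (valence 4) → 0 H
  atom 13: F (halogen, monovalent) → 0 H
  atom 14: F (halogen, monovalent) → 0 H
  atom 15: F (halogen, monovalent) → 0 H
Totals → C:10, H:7, F:4, N:1.
In Hill order: C10H7F4N.

C10H7F4N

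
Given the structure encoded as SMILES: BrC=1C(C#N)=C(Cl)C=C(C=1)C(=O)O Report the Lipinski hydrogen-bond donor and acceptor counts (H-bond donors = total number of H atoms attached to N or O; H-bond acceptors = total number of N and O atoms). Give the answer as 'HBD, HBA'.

1, 3

Donors: find every N or O and count the H atoms it carries.
  atom 5 (N): bond orders sum to 3 → 0 H
  atom 12 (O): bond orders sum to 2 → 0 H
  atom 13 (O): bond orders sum to 1 → 1 H
Lipinski HBD = 1.
Acceptors: N atoms = 1, O atoms = 2 → HBA = 3.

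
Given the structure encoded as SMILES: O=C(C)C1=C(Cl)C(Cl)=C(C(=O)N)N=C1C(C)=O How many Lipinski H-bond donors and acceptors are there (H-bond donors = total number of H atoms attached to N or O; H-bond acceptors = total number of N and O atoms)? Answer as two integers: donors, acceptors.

2, 5

Donors: find every N or O and count the H atoms it carries.
  atom 1 (O): bond orders sum to 2 → 0 H
  atom 11 (O): bond orders sum to 2 → 0 H
  atom 12 (N): bond orders sum to 1 → 2 H
  atom 13 (N): bond orders sum to 3 → 0 H
  atom 17 (O): bond orders sum to 2 → 0 H
Lipinski HBD = 2.
Acceptors: N atoms = 2, O atoms = 3 → HBA = 5.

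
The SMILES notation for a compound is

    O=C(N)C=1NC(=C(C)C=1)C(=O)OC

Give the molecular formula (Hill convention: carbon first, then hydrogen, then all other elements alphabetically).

C8H10N2O3

Walk through each heavy atom and fill implicit hydrogens from standard valence (C 4, N 3, O 2, S 2, halogen 1):
  atom 1: O, bond orders sum to 2 (valence 2) → 0 H
  atom 2: C, bond orders sum to 4 (valence 4) → 0 H
  atom 3: N, bond orders sum to 1 (valence 3) → 2 H
  atom 4: C, bond orders sum to 4 (valence 4) → 0 H
  atom 5: N, bond orders sum to 2 (valence 3) → 1 H
  atom 6: C, bond orders sum to 4 (valence 4) → 0 H
  atom 7: C, bond orders sum to 4 (valence 4) → 0 H
  atom 8: C, bond orders sum to 1 (valence 4) → 3 H
  atom 9: C, bond orders sum to 3 (valence 4) → 1 H
  atom 10: C, bond orders sum to 4 (valence 4) → 0 H
  atom 11: O, bond orders sum to 2 (valence 2) → 0 H
  atom 12: O, bond orders sum to 2 (valence 2) → 0 H
  atom 13: C, bond orders sum to 1 (valence 4) → 3 H
Totals → C:8, H:10, N:2, O:3.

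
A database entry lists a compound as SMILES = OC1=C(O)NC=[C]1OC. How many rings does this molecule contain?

1

In SMILES, each pair of matching ring-closure digits denotes one ring-closing bond; the number of such bonds equals the number of independent rings.
Ring-closure bonds here: 1.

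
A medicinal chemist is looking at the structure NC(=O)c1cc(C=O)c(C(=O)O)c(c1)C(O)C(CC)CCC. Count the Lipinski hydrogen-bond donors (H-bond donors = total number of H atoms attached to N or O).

Donors: find every N or O and count the H atoms it carries.
  atom 1 (N): bond orders sum to 1 → 2 H
  atom 3 (O): bond orders sum to 2 → 0 H
  atom 8 (O): bond orders sum to 2 → 0 H
  atom 11 (O): bond orders sum to 2 → 0 H
  atom 12 (O): bond orders sum to 1 → 1 H
  atom 16 (O): bond orders sum to 1 → 1 H
Lipinski HBD = 4.

4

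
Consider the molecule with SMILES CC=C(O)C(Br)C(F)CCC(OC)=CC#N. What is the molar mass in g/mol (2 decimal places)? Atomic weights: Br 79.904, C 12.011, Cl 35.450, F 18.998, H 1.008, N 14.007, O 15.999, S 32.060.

First, the molecular formula is C11H15BrFNO2 (counting implicit H from valence).
  Br: 1 × 79.904 = 79.904
  C: 11 × 12.011 = 132.121
  F: 1 × 18.998 = 18.998
  H: 15 × 1.008 = 15.120
  N: 1 × 14.007 = 14.007
  O: 2 × 15.999 = 31.998
Sum: 1×79.904 + 11×12.011 + 1×18.998 + 15×1.008 + 1×14.007 + 2×15.999 = 292.148 → 292.15 g/mol.

292.15 g/mol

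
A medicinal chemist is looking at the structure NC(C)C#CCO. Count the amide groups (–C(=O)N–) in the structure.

Scan the SMILES for the amide motif — none present.
Groups that are present: 1 alkyne, 1 hydroxyl, 1 primary amine.

0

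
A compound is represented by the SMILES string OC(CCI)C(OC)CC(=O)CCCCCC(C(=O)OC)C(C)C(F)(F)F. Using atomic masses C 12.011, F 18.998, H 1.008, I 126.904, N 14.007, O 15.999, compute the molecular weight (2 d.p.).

First, the molecular formula is C18H30F3IO5 (counting implicit H from valence).
  C: 18 × 12.011 = 216.198
  F: 3 × 18.998 = 56.994
  H: 30 × 1.008 = 30.240
  I: 1 × 126.904 = 126.904
  O: 5 × 15.999 = 79.995
Sum: 18×12.011 + 3×18.998 + 30×1.008 + 1×126.904 + 5×15.999 = 510.331 → 510.33 g/mol.

510.33 g/mol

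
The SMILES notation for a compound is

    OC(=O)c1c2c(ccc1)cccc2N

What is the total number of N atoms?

1

Scan the SMILES for N atoms (remember two-letter symbols like Cl and Br are single atoms).
Nitrogen count: 1.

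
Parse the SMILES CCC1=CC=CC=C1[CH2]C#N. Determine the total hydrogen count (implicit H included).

11

Walk through each heavy atom and fill implicit hydrogens from standard valence (C 4, N 3, O 2, S 2, halogen 1):
  atom 1: C, bond orders sum to 1 (valence 4) → 3 H
  atom 2: C, bond orders sum to 2 (valence 4) → 2 H
  atom 3: C, bond orders sum to 4 (valence 4) → 0 H
  atom 4: C, bond orders sum to 3 (valence 4) → 1 H
  atom 5: C, bond orders sum to 3 (valence 4) → 1 H
  atom 6: C, bond orders sum to 3 (valence 4) → 1 H
  atom 7: C, bond orders sum to 3 (valence 4) → 1 H
  atom 8: C, bond orders sum to 4 (valence 4) → 0 H
  atom 9: C with explicit H count 2
  atom 10: C, bond orders sum to 4 (valence 4) → 0 H
  atom 11: N, bond orders sum to 3 (valence 3) → 0 H
Total hydrogens: 11.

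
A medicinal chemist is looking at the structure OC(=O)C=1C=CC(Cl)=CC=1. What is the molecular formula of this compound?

Walk through each heavy atom and fill implicit hydrogens from standard valence (C 4, N 3, O 2, S 2, halogen 1):
  atom 1: O, bond orders sum to 1 (valence 2) → 1 H
  atom 2: C, bond orders sum to 4 (valence 4) → 0 H
  atom 3: O, bond orders sum to 2 (valence 2) → 0 H
  atom 4: C, bond orders sum to 4 (valence 4) → 0 H
  atom 5: C, bond orders sum to 3 (valence 4) → 1 H
  atom 6: C, bond orders sum to 3 (valence 4) → 1 H
  atom 7: C, bond orders sum to 4 (valence 4) → 0 H
  atom 8: Cl (halogen, monovalent) → 0 H
  atom 9: C, bond orders sum to 3 (valence 4) → 1 H
  atom 10: C, bond orders sum to 3 (valence 4) → 1 H
Totals → C:7, H:5, Cl:1, O:2.
In Hill order: C7H5ClO2.

C7H5ClO2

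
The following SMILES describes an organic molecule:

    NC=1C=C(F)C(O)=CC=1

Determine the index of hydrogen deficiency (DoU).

Degree of unsaturation = (number of rings) + (number of π bonds).
Ring closures in the SMILES: 1.
π bonds: 3 double bonds (each 1 DoU) → 3 DoU from unsaturation.
Total DoU = 1 + 3 = 4.

4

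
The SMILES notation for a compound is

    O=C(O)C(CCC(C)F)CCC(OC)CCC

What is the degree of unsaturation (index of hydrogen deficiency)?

1

Molecular formula: C13H25FO3.
DoU = (2C + 2 + N − H − X) / 2, where X is the halogen count and O/S are ignored.
    = (2·13 + 2 + 0 − 25 − 1) / 2 = 2 / 2 = 1.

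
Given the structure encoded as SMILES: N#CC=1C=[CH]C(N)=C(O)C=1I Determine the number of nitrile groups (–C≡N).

1

The nitrile motif appears at heavy-atom position 2 in the SMILES.
Other groups present: 1 hydroxyl, 1 primary amine.
Nitrile count: 1.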